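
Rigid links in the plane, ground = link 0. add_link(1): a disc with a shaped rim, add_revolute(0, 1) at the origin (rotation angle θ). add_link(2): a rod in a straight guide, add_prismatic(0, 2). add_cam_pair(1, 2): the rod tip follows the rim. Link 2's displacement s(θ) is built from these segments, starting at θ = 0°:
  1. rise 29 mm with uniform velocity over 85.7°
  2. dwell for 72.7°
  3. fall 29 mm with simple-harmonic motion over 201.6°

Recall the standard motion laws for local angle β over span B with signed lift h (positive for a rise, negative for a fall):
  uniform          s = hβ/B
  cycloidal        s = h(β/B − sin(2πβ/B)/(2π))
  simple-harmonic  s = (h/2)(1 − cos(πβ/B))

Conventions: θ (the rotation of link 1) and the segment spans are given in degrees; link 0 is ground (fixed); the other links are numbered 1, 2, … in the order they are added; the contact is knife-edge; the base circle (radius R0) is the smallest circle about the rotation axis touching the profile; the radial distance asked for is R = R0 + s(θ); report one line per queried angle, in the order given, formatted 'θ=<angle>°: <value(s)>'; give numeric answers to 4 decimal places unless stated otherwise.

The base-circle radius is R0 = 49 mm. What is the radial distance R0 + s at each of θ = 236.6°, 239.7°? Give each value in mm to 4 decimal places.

segment 1 (0° to 85.7°, uniform, h = 29) is passed completely: s = 0.0000 + (29) = 29.0000
segment 2 (85.7° to 158.4°, dwell): s unchanged at 29.0000
θ = 236.6° falls in segment 3 (158.4° to 360°, simple-harmonic, h = -29): β = 236.6 − 158.4 = 78.2°, B = 201.6°; Δs = -29/2·(1 − cos(π·0.3879)) = -9.4983; s = 29.0000 − 9.4983 = 19.5017
θ = 239.7° falls in segment 3 (158.4° to 360°, simple-harmonic, h = -29): β = 239.7 − 158.4 = 81.3°, B = 201.6°; Δs = -29/2·(1 − cos(π·0.4033)) = -10.1613; s = 29.0000 − 10.1613 = 18.8387
θ=236.6°: R = R0 + s = 49 + 19.5017 = 68.5017
θ=239.7°: R = R0 + s = 49 + 18.8387 = 67.8387

θ=236.6°: 68.5017
θ=239.7°: 67.8387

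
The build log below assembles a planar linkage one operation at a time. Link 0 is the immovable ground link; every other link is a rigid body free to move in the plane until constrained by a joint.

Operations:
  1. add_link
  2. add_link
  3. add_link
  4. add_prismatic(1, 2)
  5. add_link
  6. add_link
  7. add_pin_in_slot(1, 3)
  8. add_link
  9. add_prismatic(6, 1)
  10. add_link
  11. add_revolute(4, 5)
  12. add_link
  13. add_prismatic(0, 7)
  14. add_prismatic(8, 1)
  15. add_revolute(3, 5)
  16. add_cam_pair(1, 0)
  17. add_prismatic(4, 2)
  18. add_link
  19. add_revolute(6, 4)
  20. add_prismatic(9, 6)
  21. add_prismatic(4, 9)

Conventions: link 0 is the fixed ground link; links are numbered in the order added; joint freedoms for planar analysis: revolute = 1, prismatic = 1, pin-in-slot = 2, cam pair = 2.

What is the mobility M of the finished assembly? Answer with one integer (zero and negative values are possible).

link 0 = ground. State L|J1|J2 = 1|0|0
+link1  2|0|0
+link2  3|0|0
+link3  4|0|0
P(1,2) f=1→J1  4|1|0
+link4  5|1|0
+link5  6|1|0
PS(1,3) f=2→J2  6|1|1
+link6  7|1|1
P(6,1) f=1→J1  7|2|1
+link7  8|2|1
R(4,5) f=1→J1  8|3|1
+link8  9|3|1
P(0,7) f=1→J1  9|4|1
P(8,1) f=1→J1  9|5|1
R(3,5) f=1→J1  9|6|1
C(1,0) f=2→J2  9|6|2
P(4,2) f=1→J1  9|7|2
+link9  10|7|2
R(6,4) f=1→J1  10|8|2
P(9,6) f=1→J1  10|9|2
P(4,9) f=1→J1  10|10|2
M = 3(10−1)−2·10−2 = 27−20−2 = 5

M = 5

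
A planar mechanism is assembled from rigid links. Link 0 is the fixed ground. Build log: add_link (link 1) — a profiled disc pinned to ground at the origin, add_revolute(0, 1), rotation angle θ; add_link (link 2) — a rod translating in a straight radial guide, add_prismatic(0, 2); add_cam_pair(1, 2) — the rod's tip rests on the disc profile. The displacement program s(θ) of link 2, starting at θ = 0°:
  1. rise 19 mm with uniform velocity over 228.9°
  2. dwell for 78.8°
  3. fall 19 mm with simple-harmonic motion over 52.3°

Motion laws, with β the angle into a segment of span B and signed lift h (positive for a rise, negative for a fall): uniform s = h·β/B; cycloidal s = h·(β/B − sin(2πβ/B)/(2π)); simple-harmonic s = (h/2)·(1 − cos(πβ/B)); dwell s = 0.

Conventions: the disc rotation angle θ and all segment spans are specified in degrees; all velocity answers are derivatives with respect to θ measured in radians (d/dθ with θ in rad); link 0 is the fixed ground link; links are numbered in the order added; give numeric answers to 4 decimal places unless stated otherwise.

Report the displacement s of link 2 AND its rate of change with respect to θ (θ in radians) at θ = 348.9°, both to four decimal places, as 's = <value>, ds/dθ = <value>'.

seg 1 [0°–228.9°] uniform, h=19: full span → s += 19 → s = 19.0000
seg 2 [228.9°–307.7°] dwell: s stays 19.0000
seg 3 [307.7°–360°] simple-harmonic, h=-19: θ=348.9° here. β=41.2, B=52.3. -19/2·(1 − cos(π·0.7878)) = -16.9654 → s = 2.0346
velocity in seg [307.7°–360°] (simple-harmonic), θ in radians: β = 41.2° = 0.7191 rad, B = 52.3° = 0.9128 rad; ds/dθ = (πh/(2B)) sin(πβ/B) = (π·(-19)/(2·0.9128)) sin(π·0.7878) = -20.220672 mm/rad

s = 2.0346, ds/dθ = -20.2207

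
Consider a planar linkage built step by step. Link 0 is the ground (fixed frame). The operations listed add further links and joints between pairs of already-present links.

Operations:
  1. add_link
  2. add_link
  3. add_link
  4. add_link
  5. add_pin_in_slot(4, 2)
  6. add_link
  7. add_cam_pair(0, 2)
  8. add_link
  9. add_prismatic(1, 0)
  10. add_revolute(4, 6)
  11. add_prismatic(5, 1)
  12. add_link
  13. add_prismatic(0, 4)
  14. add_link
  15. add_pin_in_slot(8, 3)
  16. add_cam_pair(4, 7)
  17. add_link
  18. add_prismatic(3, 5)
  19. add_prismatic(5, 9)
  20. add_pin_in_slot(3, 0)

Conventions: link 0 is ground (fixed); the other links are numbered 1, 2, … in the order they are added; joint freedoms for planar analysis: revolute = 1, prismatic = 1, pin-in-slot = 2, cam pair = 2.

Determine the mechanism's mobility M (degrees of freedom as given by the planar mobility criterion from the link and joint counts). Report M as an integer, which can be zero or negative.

link 0 = ground. State L|J1|J2 = 1|0|0
+link1  2|0|0
+link2  3|0|0
+link3  4|0|0
+link4  5|0|0
PS(4,2) f=2→J2  5|0|1
+link5  6|0|1
C(0,2) f=2→J2  6|0|2
+link6  7|0|2
P(1,0) f=1→J1  7|1|2
R(4,6) f=1→J1  7|2|2
P(5,1) f=1→J1  7|3|2
+link7  8|3|2
P(0,4) f=1→J1  8|4|2
+link8  9|4|2
PS(8,3) f=2→J2  9|4|3
C(4,7) f=2→J2  9|4|4
+link9  10|4|4
P(3,5) f=1→J1  10|5|4
P(5,9) f=1→J1  10|6|4
PS(3,0) f=2→J2  10|6|5
M = 3(10−1)−2·6−5 = 27−12−5 = 10

M = 10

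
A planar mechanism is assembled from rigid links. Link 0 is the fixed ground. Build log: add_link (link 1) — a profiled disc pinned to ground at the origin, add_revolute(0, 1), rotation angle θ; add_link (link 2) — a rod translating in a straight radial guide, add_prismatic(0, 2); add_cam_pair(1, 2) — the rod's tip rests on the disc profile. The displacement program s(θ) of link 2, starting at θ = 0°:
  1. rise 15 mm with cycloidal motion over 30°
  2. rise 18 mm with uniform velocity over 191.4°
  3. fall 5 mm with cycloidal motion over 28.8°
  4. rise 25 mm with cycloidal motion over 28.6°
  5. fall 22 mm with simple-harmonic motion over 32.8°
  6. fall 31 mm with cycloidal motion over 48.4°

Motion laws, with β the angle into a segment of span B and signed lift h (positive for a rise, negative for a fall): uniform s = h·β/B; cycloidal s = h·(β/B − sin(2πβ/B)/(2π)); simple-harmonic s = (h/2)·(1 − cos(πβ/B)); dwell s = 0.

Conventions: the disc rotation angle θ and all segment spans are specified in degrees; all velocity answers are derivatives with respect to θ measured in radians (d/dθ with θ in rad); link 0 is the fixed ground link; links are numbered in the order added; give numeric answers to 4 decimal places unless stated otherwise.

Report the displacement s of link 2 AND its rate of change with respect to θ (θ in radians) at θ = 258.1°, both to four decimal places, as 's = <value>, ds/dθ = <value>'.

seg 1 [0°–30°] cycloidal, h=15: full span → s += 15 → s = 15.0000
seg 2 [30°–221.4°] uniform, h=18: full span → s += 18 → s = 33.0000
seg 3 [221.4°–250.2°] cycloidal, h=-5: full span → s += -5 → s = 28.0000
seg 4 [250.2°–278.8°] cycloidal, h=25: θ=258.1° here. β=7.9, B=28.6. 25·(0.2762 − sin(2π·0.2762)/(2π)) = 2.9806 → s = 30.9806
velocity in seg [250.2°–278.8°] (cycloidal), θ in radians: β = 7.9° = 0.1379 rad, B = 28.6° = 0.4992 rad; ds/dθ = (h/B)(1 − cos(2πβ/B)) = (25/0.4992)(1 − cos(2π·0.2762)) = 58.298672 mm/rad

s = 30.9806, ds/dθ = 58.2987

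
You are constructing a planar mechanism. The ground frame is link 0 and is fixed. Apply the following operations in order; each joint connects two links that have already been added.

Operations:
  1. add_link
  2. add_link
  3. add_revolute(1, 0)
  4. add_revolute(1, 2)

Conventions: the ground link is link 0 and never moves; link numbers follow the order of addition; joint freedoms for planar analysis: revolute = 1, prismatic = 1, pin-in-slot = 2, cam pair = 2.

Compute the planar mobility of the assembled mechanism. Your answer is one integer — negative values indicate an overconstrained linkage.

L=1 J1=0 J2=0
add link → L=2 J1=0 J2=0
add link → L=3 J1=0 J2=0
R@1,0 dof=1 J1 → L=3 J1=1 J2=0
R@1,2 dof=1 J1 → L=3 J1=2 J2=0
M=3(L−1)−2J1−J2=3·2−2·2−0=2

M = 2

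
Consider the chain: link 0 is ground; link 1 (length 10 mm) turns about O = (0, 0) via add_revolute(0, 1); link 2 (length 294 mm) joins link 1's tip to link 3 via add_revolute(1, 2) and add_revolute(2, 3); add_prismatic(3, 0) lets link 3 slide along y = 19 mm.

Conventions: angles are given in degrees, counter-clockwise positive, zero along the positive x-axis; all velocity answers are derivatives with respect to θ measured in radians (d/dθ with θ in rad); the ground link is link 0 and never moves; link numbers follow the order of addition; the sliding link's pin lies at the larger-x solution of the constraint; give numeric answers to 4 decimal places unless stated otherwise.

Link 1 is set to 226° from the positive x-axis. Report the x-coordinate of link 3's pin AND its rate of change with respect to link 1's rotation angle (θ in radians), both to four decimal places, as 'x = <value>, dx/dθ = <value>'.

geometry: r = 10 mm, L = 294 mm, e = 19 mm
crank pin P = (r cos θ, r sin θ) = (-6.946584, -7.193398)
h = r sin θ − e = -7.193398 − 19 = -26.193398
x = r cos θ + √(L² − h²) = -6.946584 + 292.830849 = 285.884265
dx/dθ = −r sin θ − h·r cos θ/√(L² − h²) (θ in radians; h = -26.193398) = 6.572034

x = 285.8843, dx/dθ = 6.5720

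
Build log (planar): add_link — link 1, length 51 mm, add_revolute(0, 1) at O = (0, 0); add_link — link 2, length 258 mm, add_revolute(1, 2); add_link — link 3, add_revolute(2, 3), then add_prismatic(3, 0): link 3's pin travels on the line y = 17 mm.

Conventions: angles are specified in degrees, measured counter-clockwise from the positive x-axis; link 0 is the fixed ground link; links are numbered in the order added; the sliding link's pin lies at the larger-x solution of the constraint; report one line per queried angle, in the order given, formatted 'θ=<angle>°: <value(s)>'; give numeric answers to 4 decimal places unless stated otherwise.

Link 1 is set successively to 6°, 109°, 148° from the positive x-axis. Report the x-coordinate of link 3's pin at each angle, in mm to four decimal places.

geometry: r = 51 mm, L = 258 mm, e = 17 mm
θ=6°: crank pin P = (r cos θ, r sin θ) = (50.720617, 5.330952)
θ=6°: h = r sin θ − e = 5.330952 − 17 = -11.669048
θ=6°: x = r cos θ + √(L² − h²) = 50.720617 + 257.735976 = 308.456593
θ=109°: crank pin P = (r cos θ, r sin θ) = (-16.603976, 48.221447)
θ=109°: h = r sin θ − e = 48.221447 − 17 = 31.221447
θ=109°: x = r cos θ + √(L² − h²) = -16.603976 + 256.103927 = 239.499951
θ=148°: crank pin P = (r cos θ, r sin θ) = (-43.250453, 27.025882)
θ=148°: h = r sin θ − e = 27.025882 − 17 = 10.025882
θ=148°: x = r cos θ + √(L² − h²) = -43.250453 + 257.805123 = 214.554671

θ=6°: 308.4566
θ=109°: 239.5000
θ=148°: 214.5547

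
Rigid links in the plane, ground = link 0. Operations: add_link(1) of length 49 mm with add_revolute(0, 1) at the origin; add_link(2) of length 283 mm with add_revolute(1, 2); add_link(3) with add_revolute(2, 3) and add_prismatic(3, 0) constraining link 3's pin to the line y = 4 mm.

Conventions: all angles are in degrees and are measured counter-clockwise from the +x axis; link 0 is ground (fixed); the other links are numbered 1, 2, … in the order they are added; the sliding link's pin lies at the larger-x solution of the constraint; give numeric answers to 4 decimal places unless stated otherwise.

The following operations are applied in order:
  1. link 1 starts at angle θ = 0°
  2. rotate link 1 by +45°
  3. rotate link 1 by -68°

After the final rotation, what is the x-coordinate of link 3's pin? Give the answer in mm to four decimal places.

geometry: r = 49 mm, L = 283 mm, e = 4 mm; θ starts at 0°
rotate link 1 by +45°: θ ← 0° +45° = 45°
rotate link 1 by -68°: θ ← 45° -68° = -23°
crank pin P = (r cos θ, r sin θ) = (45.104738, -19.145825)
h = r sin θ − e = -19.145825 − 4 = -23.145825
x = r cos θ + √(L² − h²) = 45.104738 + 282.051894 = 327.156632

327.1566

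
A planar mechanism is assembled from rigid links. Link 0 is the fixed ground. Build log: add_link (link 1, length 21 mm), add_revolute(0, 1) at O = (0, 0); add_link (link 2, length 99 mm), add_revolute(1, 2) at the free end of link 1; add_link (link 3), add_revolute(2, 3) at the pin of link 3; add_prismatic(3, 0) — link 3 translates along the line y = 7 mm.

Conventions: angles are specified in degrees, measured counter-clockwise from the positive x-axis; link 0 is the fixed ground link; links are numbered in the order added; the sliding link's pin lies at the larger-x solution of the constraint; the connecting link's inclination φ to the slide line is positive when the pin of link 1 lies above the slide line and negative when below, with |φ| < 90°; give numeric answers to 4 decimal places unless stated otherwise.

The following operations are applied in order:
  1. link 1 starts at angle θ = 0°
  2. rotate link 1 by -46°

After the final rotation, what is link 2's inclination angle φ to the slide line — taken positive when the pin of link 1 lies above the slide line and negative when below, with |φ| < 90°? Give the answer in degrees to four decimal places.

geometry: r = 21 mm, L = 99 mm, e = 7 mm; θ starts at 0°
rotate link 1 by -46°: θ ← 0° -46° = -46°
h = r sin θ − e = -15.106136 − 7 = -22.106136
sin φ = h / L = -22.106136 / 99 = -0.22329430
φ = arcsin(-0.22329430) = -12.902597°

-12.9026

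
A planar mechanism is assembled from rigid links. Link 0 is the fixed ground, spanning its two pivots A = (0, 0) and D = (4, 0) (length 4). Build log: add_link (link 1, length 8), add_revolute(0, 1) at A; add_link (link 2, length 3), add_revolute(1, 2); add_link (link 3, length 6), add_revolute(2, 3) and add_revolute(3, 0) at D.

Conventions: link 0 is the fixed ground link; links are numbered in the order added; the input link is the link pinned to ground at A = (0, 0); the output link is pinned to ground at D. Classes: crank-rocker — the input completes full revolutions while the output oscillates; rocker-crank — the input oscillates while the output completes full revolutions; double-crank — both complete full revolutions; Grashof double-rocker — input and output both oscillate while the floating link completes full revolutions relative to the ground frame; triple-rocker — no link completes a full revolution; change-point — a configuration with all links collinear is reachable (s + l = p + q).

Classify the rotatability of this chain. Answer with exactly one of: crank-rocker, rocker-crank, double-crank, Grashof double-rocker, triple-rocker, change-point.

lengths: ground=4, input=8, coupler=3, output=6
sorted: s=3 (shortest), l=8 (longest), p+q=10
s + l = 11 vs p + q = 10
s + l > p + q → non-Grashof → no link fully rotates → triple-rocker

triple-rocker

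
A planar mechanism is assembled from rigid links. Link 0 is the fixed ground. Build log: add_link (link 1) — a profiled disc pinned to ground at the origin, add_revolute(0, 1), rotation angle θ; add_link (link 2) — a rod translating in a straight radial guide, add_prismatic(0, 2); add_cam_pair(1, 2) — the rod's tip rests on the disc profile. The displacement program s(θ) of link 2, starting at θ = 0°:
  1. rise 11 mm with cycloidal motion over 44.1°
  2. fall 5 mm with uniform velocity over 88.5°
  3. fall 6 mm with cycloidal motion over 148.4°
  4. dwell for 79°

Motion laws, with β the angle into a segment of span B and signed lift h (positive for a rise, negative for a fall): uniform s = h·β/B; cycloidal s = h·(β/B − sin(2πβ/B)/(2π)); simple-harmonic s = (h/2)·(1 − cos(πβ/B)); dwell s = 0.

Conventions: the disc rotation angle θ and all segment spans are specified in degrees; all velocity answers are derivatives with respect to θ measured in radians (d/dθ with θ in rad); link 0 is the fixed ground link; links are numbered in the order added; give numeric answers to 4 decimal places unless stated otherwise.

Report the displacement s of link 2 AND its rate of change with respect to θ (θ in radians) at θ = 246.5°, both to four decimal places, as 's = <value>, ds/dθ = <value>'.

seg 1 [0°–44.1°] cycloidal, h=11: full span → s += 11 → s = 11.0000
seg 2 [44.1°–132.6°] uniform, h=-5: full span → s += -5 → s = 6.0000
seg 3 [132.6°–281°] cycloidal, h=-6: θ=246.5° here. β=113.9, B=148.4. -6·(0.7675 − sin(2π·0.7675)/(2π)) = -5.5543 → s = 0.4457
velocity in seg [132.6°–281°] (cycloidal), θ in radians: β = 113.9° = 1.9879 rad, B = 148.4° = 2.5901 rad; ds/dθ = (h/B)(1 − cos(2πβ/B)) = ((-6)/2.5901)(1 − cos(2π·0.7675)) = -2.062044 mm/rad

s = 0.4457, ds/dθ = -2.0620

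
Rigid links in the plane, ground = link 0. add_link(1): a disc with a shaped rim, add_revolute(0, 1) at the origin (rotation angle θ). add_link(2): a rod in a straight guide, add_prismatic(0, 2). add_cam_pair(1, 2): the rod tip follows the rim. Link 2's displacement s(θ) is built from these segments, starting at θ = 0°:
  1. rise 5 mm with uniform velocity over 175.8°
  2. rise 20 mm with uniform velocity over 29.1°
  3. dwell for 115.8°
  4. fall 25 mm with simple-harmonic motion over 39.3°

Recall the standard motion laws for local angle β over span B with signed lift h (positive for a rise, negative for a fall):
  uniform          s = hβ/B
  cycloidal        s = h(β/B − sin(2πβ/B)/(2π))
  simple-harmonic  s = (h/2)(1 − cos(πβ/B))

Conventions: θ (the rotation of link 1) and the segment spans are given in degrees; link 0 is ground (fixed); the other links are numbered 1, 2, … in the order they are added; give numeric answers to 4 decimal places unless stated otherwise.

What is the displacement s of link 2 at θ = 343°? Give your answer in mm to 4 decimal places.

segment 1 (0° to 175.8°, uniform, h = 5) is passed completely: s = 0.0000 + (5) = 5.0000
segment 2 (175.8° to 204.9°, uniform, h = 20) is passed completely: s = 5.0000 + (20) = 25.0000
segment 3 (204.9° to 320.7°, dwell): s unchanged at 25.0000
θ = 343° falls in segment 4 (320.7° to 360°, simple-harmonic, h = -25): β = 343 − 320.7 = 22.3°, B = 39.3°; Δs = -25/2·(1 − cos(π·0.5674)) = -15.1282; s = 25.0000 − 15.1282 = 9.8718

9.8718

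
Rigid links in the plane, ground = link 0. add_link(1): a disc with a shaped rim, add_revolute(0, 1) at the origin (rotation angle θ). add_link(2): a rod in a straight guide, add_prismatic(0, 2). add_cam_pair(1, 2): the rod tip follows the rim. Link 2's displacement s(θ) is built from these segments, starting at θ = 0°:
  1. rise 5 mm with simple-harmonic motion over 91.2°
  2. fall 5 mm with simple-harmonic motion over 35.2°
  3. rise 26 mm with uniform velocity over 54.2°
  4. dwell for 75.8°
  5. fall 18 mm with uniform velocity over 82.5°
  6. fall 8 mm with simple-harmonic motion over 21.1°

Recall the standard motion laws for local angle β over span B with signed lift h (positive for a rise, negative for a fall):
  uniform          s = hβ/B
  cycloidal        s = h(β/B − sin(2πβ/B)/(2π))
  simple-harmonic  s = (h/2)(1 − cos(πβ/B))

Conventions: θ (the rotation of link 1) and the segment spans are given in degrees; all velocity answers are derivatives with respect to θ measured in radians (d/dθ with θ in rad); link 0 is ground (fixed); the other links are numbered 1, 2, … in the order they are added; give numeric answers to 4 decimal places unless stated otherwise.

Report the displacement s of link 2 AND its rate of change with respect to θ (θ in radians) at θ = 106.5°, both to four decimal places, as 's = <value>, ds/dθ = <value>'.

segment 1 (0° to 91.2°, simple-harmonic, h = 5) is passed completely: s = 0.0000 + (5) = 5.0000
θ = 106.5° falls in segment 2 (91.2° to 126.4°, simple-harmonic, h = -5): β = 106.5 − 91.2 = 15.3°, B = 35.2°; Δs = -5/2·(1 − cos(π·0.4347)) = -1.9904; s = 5.0000 − 1.9904 = 3.0096
velocity in seg [91.2°–126.4°] (simple-harmonic), θ in radians: β = 15.3° = 0.2670 rad, B = 35.2° = 0.6144 rad; ds/dθ = (πh/(2B)) sin(πβ/B) = (π·(-5)/(2·0.6144)) sin(π·0.4347) = -12.515690 mm/rad

s = 3.0096, ds/dθ = -12.5157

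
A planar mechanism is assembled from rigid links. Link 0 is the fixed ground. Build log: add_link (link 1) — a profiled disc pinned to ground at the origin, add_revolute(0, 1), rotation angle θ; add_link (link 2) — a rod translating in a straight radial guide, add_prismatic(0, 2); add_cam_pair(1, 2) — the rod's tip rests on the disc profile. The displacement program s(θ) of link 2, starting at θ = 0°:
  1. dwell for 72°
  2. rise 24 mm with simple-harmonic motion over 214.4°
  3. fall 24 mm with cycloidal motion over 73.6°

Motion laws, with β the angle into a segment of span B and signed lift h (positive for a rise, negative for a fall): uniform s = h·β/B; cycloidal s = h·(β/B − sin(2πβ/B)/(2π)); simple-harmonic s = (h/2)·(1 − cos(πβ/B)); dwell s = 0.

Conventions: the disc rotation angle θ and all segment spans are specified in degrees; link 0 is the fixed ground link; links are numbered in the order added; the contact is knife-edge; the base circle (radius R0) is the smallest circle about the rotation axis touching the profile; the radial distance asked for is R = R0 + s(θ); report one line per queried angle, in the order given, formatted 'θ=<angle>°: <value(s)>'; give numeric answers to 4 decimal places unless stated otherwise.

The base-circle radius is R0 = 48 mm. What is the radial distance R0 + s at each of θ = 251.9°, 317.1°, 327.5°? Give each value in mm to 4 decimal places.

seg 1 [0°–72°] dwell: s stays 0.0000
seg 2 [72°–286.4°] simple-harmonic, h=24: θ=251.9° here. β=179.9, B=214.4. 24/2·(1 − cos(π·0.8391)) = 22.4990 → s = 22.4990
seg 2 [72°–286.4°] simple-harmonic, h=24: full span → s += 24 → s = 24.0000
seg 3 [286.4°–360°] cycloidal, h=-24: θ=317.1° here. β=30.7, B=73.6. -24·(0.4171 − sin(2π·0.4171)/(2π)) = -8.1104 → s = 15.8896
seg 3 [286.4°–360°] cycloidal, h=-24: θ=327.5° here. β=41.1, B=73.6. -24·(0.5584 − sin(2π·0.5584)/(2π)) = -14.7731 → s = 9.2269
θ=251.9°: R = R0 + s = 48 + 22.4990 = 70.4990
θ=317.1°: R = R0 + s = 48 + 15.8896 = 63.8896
θ=327.5°: R = R0 + s = 48 + 9.2269 = 57.2269

θ=251.9°: 70.4990
θ=317.1°: 63.8896
θ=327.5°: 57.2269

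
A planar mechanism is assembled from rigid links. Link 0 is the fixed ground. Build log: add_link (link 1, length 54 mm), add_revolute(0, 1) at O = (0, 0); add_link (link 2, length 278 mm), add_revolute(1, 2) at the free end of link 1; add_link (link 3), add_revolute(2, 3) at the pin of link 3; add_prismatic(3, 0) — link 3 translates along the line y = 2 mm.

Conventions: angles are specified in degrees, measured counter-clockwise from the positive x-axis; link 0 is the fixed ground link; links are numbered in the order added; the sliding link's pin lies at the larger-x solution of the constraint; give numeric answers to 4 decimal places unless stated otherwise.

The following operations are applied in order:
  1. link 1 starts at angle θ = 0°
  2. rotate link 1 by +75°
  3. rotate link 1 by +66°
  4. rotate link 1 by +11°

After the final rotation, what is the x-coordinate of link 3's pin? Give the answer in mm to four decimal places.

geometry: r = 54 mm, L = 278 mm, e = 2 mm; θ starts at 0°
rotate link 1 by +75°: θ ← 0° +75° = 75°
rotate link 1 by +66°: θ ← 75° +66° = 141°
rotate link 1 by +11°: θ ← 141° +11° = 152°
crank pin P = (r cos θ, r sin θ) = (-47.679170, 25.351464)
h = r sin θ − e = 25.351464 − 2 = 23.351464
x = r cos θ + √(L² − h²) = -47.679170 + 277.017525 = 229.338355

229.3384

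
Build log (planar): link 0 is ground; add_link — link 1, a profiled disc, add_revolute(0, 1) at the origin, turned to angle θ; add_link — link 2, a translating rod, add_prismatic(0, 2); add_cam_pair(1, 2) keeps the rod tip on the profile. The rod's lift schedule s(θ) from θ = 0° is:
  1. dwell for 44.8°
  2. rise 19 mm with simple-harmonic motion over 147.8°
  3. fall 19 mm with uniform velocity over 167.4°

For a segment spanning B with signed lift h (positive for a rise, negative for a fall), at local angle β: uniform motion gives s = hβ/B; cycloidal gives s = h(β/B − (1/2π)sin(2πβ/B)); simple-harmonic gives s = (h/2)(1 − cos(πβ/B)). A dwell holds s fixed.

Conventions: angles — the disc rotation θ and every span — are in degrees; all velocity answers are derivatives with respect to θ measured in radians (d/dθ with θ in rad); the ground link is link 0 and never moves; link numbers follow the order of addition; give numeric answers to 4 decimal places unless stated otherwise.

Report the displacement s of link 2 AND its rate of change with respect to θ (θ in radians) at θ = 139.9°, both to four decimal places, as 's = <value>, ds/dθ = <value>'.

seg 1 [0°–44.8°] dwell: s stays 0.0000
seg 2 [44.8°–192.6°] simple-harmonic, h=19: θ=139.9° here. β=95.1, B=147.8. 19/2·(1 − cos(π·0.6434)) = 13.6375 → s = 13.6375
velocity in seg [44.8°–192.6°] (simple-harmonic), θ in radians: β = 95.1° = 1.6598 rad, B = 147.8° = 2.5796 rad; ds/dθ = (πh/(2B)) sin(πβ/B) = (π·19/(2·2.5796)) sin(π·0.6434) = 10.414766 mm/rad

s = 13.6375, ds/dθ = 10.4148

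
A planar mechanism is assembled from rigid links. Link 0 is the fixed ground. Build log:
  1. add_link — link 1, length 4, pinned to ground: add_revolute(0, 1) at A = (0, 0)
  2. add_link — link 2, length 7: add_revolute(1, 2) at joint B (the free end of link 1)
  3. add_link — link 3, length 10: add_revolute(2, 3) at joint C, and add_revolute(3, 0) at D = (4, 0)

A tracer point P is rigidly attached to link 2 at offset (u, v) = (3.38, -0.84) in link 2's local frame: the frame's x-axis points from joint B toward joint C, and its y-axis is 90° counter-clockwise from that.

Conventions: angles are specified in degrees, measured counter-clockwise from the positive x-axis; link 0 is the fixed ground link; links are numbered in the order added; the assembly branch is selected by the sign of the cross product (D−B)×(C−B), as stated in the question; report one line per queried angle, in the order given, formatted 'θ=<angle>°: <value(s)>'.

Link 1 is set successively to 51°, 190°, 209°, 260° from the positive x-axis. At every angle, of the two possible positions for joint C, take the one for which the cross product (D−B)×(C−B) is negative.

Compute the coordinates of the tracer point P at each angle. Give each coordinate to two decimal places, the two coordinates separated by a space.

A=(0,0), D=(4.00,0)
θ=51°: B = A + 4.00·(cos51°, sin51°) = (2.5173, 3.1086)
θ=51°: |BD| = 3.4441
θ=51°: circle(B,7.00) ∩ circle(D,10.00): a=-5.6819, h=4.0885
θ=51°:   candidates: C₊=(3.7613,9.9972) cross=14.081; C₋=(-3.6190,6.4769) cross=-14.081
θ=51°:   branch - wants cross < 0 → take C=(-3.6190,6.4769) (cross=-14.081)
θ=51°: ex = (C−B)/|BC| = (-0.8766,0.4812); ey = (-0.4812,-0.8766)
θ=51°: P = B + 3.38·ex + -0.84·ey = (-0.0415,5.4714)
θ=190°: B = A + 4.00·(cos190°, sin190°) = (-3.9392, -0.6946)
θ=190°: |BD| = 7.9696
θ=190°: circle(B,7.00) ∩ circle(D,10.00): a=0.7851, h=6.9558
θ=190°:   candidates: C₊=(-3.7634,6.3032) cross=55.435; C₋=(-2.5509,-7.5555) cross=-55.435
θ=190°:   branch - wants cross < 0 → take C=(-2.5509,-7.5555) (cross=-55.435)
θ=190°: ex = (C−B)/|BC| = (0.1983,-0.9801); ey = (0.9801,0.1983)
θ=190°: P = B + 3.38·ex + -0.84·ey = (-4.0922,-4.1740)
θ=209°: B = A + 4.00·(cos209°, sin209°) = (-3.4985, -1.9392)
θ=209°: |BD| = 7.7452
θ=209°: circle(B,7.00) ∩ circle(D,10.00): a=0.5802, h=6.9759
θ=209°:   candidates: C₊=(-4.6834,4.9597) cross=54.030; C₋=(-1.1901,-8.5477) cross=-54.030
θ=209°:   branch - wants cross < 0 → take C=(-1.1901,-8.5477) (cross=-54.030)
θ=209°: ex = (C−B)/|BC| = (0.3298,-0.9441); ey = (0.9441,0.3298)
θ=209°: P = B + 3.38·ex + -0.84·ey = (-3.1769,-5.4072)
θ=260°: B = A + 4.00·(cos260°, sin260°) = (-0.6946, -3.9392)
θ=260°: |BD| = 6.1284
θ=260°: circle(B,7.00) ∩ circle(D,10.00): a=-1.0968, h=6.9135
θ=260°:   candidates: C₊=(-5.9787,0.6518) cross=42.369; C₋=(2.9091,-9.9403) cross=-42.369
θ=260°:   branch - wants cross < 0 → take C=(2.9091,-9.9403) (cross=-42.369)
θ=260°: ex = (C−B)/|BC| = (0.5148,-0.8573); ey = (0.8573,0.5148)
θ=260°: P = B + 3.38·ex + -0.84·ey = (0.3254,-7.2693)

θ=51°: -0.04 5.47
θ=190°: -4.09 -4.17
θ=209°: -3.18 -5.41
θ=260°: 0.33 -7.27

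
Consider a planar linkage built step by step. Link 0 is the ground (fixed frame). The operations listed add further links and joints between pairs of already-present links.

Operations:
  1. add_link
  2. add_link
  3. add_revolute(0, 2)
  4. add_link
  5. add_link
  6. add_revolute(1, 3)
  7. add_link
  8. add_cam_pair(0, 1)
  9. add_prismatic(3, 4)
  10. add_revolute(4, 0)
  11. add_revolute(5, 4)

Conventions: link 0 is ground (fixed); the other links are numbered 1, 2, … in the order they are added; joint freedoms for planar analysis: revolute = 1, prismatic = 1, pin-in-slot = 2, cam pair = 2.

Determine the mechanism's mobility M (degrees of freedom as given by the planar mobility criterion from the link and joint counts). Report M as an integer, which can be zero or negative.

link 0 = ground. State L|J1|J2 = 1|0|0
+link1  2|0|0
+link2  3|0|0
R(0,2) f=1→J1  3|1|0
+link3  4|1|0
+link4  5|1|0
R(1,3) f=1→J1  5|2|0
+link5  6|2|0
C(0,1) f=2→J2  6|2|1
P(3,4) f=1→J1  6|3|1
R(4,0) f=1→J1  6|4|1
R(5,4) f=1→J1  6|5|1
M = 3(6−1)−2·5−1 = 15−10−1 = 4

M = 4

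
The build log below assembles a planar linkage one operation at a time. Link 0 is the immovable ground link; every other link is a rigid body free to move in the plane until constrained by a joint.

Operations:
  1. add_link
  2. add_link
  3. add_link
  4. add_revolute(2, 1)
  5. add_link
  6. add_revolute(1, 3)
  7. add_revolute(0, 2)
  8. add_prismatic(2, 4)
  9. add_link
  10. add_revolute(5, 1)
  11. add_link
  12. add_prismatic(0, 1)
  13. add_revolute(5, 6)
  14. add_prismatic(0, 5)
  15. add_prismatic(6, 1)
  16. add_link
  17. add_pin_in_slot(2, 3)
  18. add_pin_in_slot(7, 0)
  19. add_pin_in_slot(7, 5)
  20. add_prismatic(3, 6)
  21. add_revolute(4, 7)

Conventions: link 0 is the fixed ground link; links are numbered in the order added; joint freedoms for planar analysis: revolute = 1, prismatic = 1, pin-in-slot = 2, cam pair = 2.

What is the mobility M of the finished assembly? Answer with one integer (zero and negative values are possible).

link 0 = ground. State L|J1|J2 = 1|0|0
+link1  2|0|0
+link2  3|0|0
+link3  4|0|0
R(2,1) f=1→J1  4|1|0
+link4  5|1|0
R(1,3) f=1→J1  5|2|0
R(0,2) f=1→J1  5|3|0
P(2,4) f=1→J1  5|4|0
+link5  6|4|0
R(5,1) f=1→J1  6|5|0
+link6  7|5|0
P(0,1) f=1→J1  7|6|0
R(5,6) f=1→J1  7|7|0
P(0,5) f=1→J1  7|8|0
P(6,1) f=1→J1  7|9|0
+link7  8|9|0
PS(2,3) f=2→J2  8|9|1
PS(7,0) f=2→J2  8|9|2
PS(7,5) f=2→J2  8|9|3
P(3,6) f=1→J1  8|10|3
R(4,7) f=1→J1  8|11|3
M = 3(8−1)−2·11−3 = 21−22−3 = -4

M = -4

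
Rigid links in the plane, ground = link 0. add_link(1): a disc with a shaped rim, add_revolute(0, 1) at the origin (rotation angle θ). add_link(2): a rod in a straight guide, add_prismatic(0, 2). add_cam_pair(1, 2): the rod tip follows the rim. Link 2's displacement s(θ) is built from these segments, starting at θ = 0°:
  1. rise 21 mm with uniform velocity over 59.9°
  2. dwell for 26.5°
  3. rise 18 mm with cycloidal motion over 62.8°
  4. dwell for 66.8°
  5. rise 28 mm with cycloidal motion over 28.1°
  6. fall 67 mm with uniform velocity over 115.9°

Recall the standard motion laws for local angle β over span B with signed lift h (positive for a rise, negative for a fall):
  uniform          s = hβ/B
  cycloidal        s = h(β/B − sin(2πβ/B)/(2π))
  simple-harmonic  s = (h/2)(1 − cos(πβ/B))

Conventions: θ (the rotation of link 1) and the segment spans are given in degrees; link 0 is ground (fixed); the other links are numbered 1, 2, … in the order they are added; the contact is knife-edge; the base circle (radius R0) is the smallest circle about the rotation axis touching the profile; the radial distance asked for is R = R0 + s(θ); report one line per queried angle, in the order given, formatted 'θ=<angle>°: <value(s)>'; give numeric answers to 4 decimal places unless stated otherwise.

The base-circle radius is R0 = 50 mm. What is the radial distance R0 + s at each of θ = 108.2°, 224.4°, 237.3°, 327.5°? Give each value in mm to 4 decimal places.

segment 1 (0° to 59.9°, uniform, h = 21) is passed completely: s = 0.0000 + (21) = 21.0000
segment 2 (59.9° to 86.4°, dwell): s unchanged at 21.0000
θ = 108.2° falls in segment 3 (86.4° to 149.2°, cycloidal, h = 18): β = 108.2 − 86.4 = 21.8°, B = 62.8°; Δs = 18·(0.3471 − sin(2π·0.3471)/(2π)) = 3.9008; s = 21.0000 + 3.9008 = 24.9008
segment 3 (86.4° to 149.2°, cycloidal, h = 18) is passed completely: s = 21.0000 + (18) = 39.0000
segment 4 (149.2° to 216°, dwell): s unchanged at 39.0000
θ = 224.4° falls in segment 5 (216° to 244.1°, cycloidal, h = 28): β = 224.4 − 216 = 8.4°, B = 28.1°; Δs = 28·(0.2989 − sin(2π·0.2989)/(2π)) = 4.1227; s = 39.0000 + 4.1227 = 43.1227
θ = 237.3° falls in segment 5 (216° to 244.1°, cycloidal, h = 28): β = 237.3 − 216 = 21.3°, B = 28.1°; Δs = 28·(0.7580 − sin(2π·0.7580)/(2π)) = 25.6749; s = 39.0000 + 25.6749 = 64.6749
segment 5 (216° to 244.1°, cycloidal, h = 28) is passed completely: s = 39.0000 + (28) = 67.0000
θ = 327.5° falls in segment 6 (244.1° to 360°, uniform, h = -67): β = 327.5 − 244.1 = 83.4°, B = 115.9°; Δs = -67·83.4/115.9 = -48.2123; s = 67.0000 − 48.2123 = 18.7877
θ=108.2°: R = R0 + s = 50 + 24.9008 = 74.9008
θ=224.4°: R = R0 + s = 50 + 43.1227 = 93.1227
θ=237.3°: R = R0 + s = 50 + 64.6749 = 114.6749
θ=327.5°: R = R0 + s = 50 + 18.7877 = 68.7877

θ=108.2°: 74.9008
θ=224.4°: 93.1227
θ=237.3°: 114.6749
θ=327.5°: 68.7877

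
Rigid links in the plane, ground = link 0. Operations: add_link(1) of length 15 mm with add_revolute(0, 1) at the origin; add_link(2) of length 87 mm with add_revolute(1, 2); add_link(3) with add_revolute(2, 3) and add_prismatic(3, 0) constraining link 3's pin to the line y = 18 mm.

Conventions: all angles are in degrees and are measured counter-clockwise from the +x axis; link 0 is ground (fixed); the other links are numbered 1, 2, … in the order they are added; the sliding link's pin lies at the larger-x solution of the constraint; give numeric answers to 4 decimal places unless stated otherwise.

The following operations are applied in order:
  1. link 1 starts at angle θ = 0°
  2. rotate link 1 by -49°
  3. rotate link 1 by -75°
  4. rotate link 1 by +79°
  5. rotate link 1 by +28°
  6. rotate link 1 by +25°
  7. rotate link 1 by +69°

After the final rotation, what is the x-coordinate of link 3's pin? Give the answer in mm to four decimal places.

geometry: r = 15 mm, L = 87 mm, e = 18 mm; θ starts at 0°
rotate link 1 by -49°: θ ← 0° -49° = -49°
rotate link 1 by -75°: θ ← -49° -75° = -124°
rotate link 1 by +79°: θ ← -124° +79° = -45°
rotate link 1 by +28°: θ ← -45° +28° = -17°
rotate link 1 by +25°: θ ← -17° +25° = 8°
rotate link 1 by +69°: θ ← 8° +69° = 77°
crank pin P = (r cos θ, r sin θ) = (3.374266, 14.615551)
h = r sin θ − e = 14.615551 − 18 = -3.384449
x = r cos θ + √(L² − h²) = 3.374266 + 86.934145 = 90.308410

90.3084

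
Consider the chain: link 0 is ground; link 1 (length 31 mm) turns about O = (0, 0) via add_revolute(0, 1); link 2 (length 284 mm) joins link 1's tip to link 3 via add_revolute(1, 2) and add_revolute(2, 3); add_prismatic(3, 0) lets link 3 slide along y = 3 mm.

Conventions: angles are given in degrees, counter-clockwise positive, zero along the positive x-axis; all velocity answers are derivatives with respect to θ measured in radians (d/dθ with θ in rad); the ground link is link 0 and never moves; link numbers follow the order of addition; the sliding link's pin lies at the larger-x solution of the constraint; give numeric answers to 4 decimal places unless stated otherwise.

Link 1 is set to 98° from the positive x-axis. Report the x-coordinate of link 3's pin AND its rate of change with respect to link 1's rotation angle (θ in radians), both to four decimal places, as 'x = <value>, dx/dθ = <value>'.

geometry: r = 31 mm, L = 284 mm, e = 3 mm
crank pin P = (r cos θ, r sin θ) = (-4.314366, 30.698310)
h = r sin θ − e = 30.698310 − 3 = 27.698310
x = r cos θ + √(L² − h²) = -4.314366 + 282.646075 = 278.331709
dx/dθ = −r sin θ − h·r cos θ/√(L² − h²) (θ in radians; h = 27.698310) = -30.275518

x = 278.3317, dx/dθ = -30.2755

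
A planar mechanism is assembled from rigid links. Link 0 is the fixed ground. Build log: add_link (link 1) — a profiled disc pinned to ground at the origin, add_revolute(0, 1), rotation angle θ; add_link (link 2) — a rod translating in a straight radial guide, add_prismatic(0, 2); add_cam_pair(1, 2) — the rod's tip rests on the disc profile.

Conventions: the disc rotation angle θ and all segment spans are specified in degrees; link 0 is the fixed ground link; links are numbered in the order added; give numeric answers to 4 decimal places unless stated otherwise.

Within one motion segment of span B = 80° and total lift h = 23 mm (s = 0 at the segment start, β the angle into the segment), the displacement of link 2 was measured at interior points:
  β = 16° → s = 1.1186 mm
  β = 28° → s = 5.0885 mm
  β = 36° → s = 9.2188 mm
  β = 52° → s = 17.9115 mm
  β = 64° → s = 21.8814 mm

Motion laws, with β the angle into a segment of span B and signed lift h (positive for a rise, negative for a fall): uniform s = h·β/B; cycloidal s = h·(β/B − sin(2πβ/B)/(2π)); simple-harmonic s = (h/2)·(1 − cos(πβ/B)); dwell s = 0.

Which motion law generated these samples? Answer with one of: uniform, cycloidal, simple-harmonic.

candidates at β/B = r: uniform s = h·r (linear in β); cycloidal s = h·(r − sin(2πr)/(2π)); simple-harmonic s = (h/2)(1 − cos(πr))
β=16°: printed 1.1186 | uniform 4.6000, cycloidal 1.1186, simple-harmonic 2.1963
β=28°: printed 5.0885 | uniform 8.0500, cycloidal 5.0885, simple-harmonic 6.2791
β=36°: printed 9.2188 | uniform 10.3500, cycloidal 9.2188, simple-harmonic 9.7010
β=52°: printed 17.9115 | uniform 14.9500, cycloidal 17.9115, simple-harmonic 16.7209
β=64°: printed 21.8814 | uniform 18.4000, cycloidal 21.8814, simple-harmonic 20.8037
only one law matches every sample → cycloidal

cycloidal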